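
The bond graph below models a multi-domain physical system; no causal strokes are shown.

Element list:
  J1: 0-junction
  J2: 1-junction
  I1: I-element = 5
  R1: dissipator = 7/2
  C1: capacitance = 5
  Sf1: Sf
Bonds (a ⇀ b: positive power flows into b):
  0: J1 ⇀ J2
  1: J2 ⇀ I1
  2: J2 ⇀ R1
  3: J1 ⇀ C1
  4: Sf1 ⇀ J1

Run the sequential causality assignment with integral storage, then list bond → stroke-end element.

bond 4 stroke→Sf1  (source Sf1 imposes f)
bond 1 stroke→I1  (I1 outputs flow p/I1)
bond 0 stroke→J2  (common-f at J2 fixed by 1)
bond 2 stroke→J2  (J2: bond 1 brought flow, rest push out)
bond 3 stroke→J1  (closing 0-jn rule on J1)

#0 |J2
#1 |I1
#2 |J2
#3 |J1
#4 |Sf1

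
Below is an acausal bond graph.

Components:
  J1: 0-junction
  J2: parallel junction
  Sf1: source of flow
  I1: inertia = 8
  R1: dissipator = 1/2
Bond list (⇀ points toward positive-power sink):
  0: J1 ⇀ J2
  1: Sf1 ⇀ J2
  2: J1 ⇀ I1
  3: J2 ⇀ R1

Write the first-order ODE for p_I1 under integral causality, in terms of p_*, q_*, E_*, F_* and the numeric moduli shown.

#1 stroke at Sf1  (source Sf1 imposes f)
#2 stroke at I1  (I1: I, integral causality)
#0 stroke at J1  (only one effort-in slot at J1)
#3 stroke at J2  (J2: last free bond brings effort in)

dp_I1/dt = F_Sf1/2 - p_I1/16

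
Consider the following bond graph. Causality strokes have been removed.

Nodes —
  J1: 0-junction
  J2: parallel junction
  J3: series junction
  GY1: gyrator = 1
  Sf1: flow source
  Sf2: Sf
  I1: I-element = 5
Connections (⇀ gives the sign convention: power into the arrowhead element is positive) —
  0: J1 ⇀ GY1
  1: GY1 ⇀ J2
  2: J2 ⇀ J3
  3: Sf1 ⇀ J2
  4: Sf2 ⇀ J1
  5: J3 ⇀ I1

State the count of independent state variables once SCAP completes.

1  (I1 all integral)

bond 3 |Sf1  (Sf1 fixes flow; stroke at Sf1)
bond 4 |Sf2  (Sf2 fixes flow; stroke at Sf2)
bond 0 |J1  (J1 needs exactly one e-in)
bond 1 |J2  (GY GY1: same side as bond 0)
bond 2 |J3  (0-jn J2 has e-setter on 1)
bond 5 |I1  (closing 1-jn rule on J3)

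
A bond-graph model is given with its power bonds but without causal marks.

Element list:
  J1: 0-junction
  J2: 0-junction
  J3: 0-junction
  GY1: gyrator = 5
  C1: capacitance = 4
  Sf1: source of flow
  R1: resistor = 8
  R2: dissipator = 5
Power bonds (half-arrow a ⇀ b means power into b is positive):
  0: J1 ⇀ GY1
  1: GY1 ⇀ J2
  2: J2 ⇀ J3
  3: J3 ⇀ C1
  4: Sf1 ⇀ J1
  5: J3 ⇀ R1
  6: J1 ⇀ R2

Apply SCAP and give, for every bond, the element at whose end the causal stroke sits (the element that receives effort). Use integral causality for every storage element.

b0 |GY1
b1 |GY1
b2 |J2
b3 |J3
b4 |Sf1
b5 |R1
b6 |J1

b4 |Sf1  (Sf1 fixes flow; stroke at Sf1)
b3 |J3  (C1 outputs effort q/C1)
b2 |J2  (0-jn J3 has e-setter on 3)
b5 |R1  (J3: bond 3 brought effort, rest push out)
b1 |GY1  (J2: bond 2 brought effort, rest push out)
b0 |GY1  (GY1 both-in/both-out from 1)
b6 |J1  (closing 0-jn rule on J1)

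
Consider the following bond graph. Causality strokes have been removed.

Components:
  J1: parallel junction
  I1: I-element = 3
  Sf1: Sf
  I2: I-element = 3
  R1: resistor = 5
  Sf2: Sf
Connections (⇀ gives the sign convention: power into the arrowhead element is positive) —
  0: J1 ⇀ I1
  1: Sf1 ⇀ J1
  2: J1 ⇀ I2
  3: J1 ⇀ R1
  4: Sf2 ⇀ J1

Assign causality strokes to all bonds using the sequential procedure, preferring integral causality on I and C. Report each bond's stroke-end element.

#1 →Sf1  (Sf1 (Sf) sets flow on bond)
#4 →Sf2  (source Sf2 imposes f)
#0 →I1  (I1: I, integral causality)
#2 →I2  (I2: I, integral causality)
#3 →J1  (closing 0-jn rule on J1)

#0 →I1
#1 →Sf1
#2 →I2
#3 →J1
#4 →Sf2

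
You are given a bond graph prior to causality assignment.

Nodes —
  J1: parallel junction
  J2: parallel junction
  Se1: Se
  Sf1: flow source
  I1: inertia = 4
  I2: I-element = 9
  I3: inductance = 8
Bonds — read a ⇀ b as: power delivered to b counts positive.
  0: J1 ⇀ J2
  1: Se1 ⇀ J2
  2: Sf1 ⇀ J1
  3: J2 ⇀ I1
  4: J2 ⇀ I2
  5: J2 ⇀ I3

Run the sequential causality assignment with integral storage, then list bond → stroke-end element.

bond 0 →J1
bond 1 →J2
bond 2 →Sf1
bond 3 →I1
bond 4 →I2
bond 5 →I3

β1 →J2  (Se1: effort source, stroke at far end)
β2 →Sf1  (Sf1: flow source, stroke at near end)
β0 →J1  (J1: last free bond brings effort in)
β3 →I1  (J2: bond 1 brought effort, rest push out)
β4 →I2  (common-e at J2 fixed by 1)
β5 →I3  (common-e at J2 fixed by 1)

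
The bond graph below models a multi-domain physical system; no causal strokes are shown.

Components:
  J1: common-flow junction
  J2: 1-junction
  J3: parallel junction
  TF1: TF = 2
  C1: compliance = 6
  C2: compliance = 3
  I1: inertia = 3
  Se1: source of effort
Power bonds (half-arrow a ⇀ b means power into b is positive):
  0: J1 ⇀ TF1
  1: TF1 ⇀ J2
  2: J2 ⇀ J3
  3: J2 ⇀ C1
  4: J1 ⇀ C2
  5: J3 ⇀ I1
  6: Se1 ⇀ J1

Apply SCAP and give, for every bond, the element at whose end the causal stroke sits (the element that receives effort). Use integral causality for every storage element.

β0 stroke at TF1
β1 stroke at J2
β2 stroke at J3
β3 stroke at J2
β4 stroke at J1
β5 stroke at I1
β6 stroke at J1

#6 stroke→J1  (source Se1 imposes e)
#3 stroke→J2  (C1 integral (e out))
#4 stroke→J1  (C2 integral (e out))
#0 stroke→TF1  (only one flow-in slot at J1)
#1 stroke→J2  (through TF1, causality passes straight; one stroke at TF1)
#2 stroke→J3  (J2: last free bond brings flow in)
#5 stroke→I1  (0-jn J3 has e-setter on 2)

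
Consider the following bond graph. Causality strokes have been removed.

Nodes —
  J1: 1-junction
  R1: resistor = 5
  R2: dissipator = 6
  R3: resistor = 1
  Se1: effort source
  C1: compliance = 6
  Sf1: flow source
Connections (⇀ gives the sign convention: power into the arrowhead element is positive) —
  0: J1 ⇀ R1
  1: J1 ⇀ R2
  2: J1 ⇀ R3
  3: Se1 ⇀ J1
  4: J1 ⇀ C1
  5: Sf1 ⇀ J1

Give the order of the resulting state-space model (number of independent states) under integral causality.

β3 stroke→J1  (Se1: effort source, stroke at far end)
β5 stroke→Sf1  (Sf1 (Sf) sets flow on bond)
β0 stroke→J1  (common-f at J1 fixed by 5)
β1 stroke→J1  (1-jn J1 has f-setter on 5)
β2 stroke→J1  (1-jn J1 has f-setter on 5)
β4 stroke→J1  (common-f at J1 fixed by 5)

1  (C1 all integral)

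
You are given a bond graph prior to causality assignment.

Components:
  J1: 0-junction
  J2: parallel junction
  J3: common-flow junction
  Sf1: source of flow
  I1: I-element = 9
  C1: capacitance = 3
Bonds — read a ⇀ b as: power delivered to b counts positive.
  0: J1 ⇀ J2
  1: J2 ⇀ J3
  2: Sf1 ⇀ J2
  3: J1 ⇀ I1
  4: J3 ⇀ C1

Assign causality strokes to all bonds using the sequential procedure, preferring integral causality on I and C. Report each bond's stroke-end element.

b2 stroke at Sf1  (Sf1 fixes flow; stroke at Sf1)
b3 stroke at I1  (I1: I, integral causality)
b0 stroke at J1  (closing 0-jn rule on J1)
b1 stroke at J2  (J2 needs exactly one e-in)
b4 stroke at J3  (1-jn J3 has f-setter on 1)

β0 →J1
β1 →J2
β2 →Sf1
β3 →I1
β4 →J3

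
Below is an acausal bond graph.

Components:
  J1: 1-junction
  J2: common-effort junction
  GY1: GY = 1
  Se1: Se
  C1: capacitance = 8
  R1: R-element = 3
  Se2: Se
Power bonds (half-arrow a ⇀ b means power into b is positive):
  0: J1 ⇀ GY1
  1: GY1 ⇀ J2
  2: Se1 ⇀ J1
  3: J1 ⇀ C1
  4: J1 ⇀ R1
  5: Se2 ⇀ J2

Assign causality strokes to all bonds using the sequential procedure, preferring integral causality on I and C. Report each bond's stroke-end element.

b2 |J1  (Se1: effort source, stroke at far end)
b5 |J2  (Se2 (Se) sets effort on bond)
b1 |GY1  (common-e at J2 fixed by 5)
b0 |GY1  (through GY1, causality inverts; strokes same side of GY1)
b3 |J1  (1-jn J1 has f-setter on 0)
b4 |J1  (common-f at J1 fixed by 0)

b0 stroke→GY1
b1 stroke→GY1
b2 stroke→J1
b3 stroke→J1
b4 stroke→J1
b5 stroke→J2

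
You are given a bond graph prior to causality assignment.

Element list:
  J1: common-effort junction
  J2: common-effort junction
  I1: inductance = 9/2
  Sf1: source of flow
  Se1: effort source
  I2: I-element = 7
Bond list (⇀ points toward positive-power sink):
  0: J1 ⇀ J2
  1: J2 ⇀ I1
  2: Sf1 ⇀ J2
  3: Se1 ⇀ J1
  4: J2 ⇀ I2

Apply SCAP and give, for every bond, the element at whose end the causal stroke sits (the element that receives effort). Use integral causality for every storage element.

#0 stroke at J2
#1 stroke at I1
#2 stroke at Sf1
#3 stroke at J1
#4 stroke at I2

β2 stroke at Sf1  (Sf1 (Sf) sets flow on bond)
β3 stroke at J1  (Se1: effort source, stroke at far end)
β0 stroke at J2  (common-e at J1 fixed by 3)
β1 stroke at I1  (J2 effort already set via bond 0)
β4 stroke at I2  (0-jn J2 has e-setter on 0)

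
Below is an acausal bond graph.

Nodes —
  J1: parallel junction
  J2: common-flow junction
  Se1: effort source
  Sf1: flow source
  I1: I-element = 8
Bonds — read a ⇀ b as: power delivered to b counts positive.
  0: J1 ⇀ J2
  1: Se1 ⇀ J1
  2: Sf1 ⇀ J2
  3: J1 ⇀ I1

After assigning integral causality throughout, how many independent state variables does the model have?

β1 →J1  (Se1 (Se) sets effort on bond)
β2 →Sf1  (Sf1 fixes flow; stroke at Sf1)
β0 →J2  (J1: bond 1 brought effort, rest push out)
β3 →I1  (common-e at J1 fixed by 1)

1  (I1 all integral)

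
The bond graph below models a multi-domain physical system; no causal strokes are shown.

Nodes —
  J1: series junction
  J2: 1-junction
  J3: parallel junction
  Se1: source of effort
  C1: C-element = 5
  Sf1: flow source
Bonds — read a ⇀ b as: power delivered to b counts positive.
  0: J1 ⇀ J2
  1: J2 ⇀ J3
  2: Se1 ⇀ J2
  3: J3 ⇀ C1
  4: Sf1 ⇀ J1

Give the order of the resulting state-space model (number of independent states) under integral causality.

1  (C1 all integral)

bond 2 stroke at J2  (Se1: effort source, stroke at far end)
bond 4 stroke at Sf1  (Sf1 (Sf) sets flow on bond)
bond 0 stroke at J1  (J1: bond 4 brought flow, rest push out)
bond 1 stroke at J2  (1-jn J2 has f-setter on 0)
bond 3 stroke at J3  (closing 0-jn rule on J3)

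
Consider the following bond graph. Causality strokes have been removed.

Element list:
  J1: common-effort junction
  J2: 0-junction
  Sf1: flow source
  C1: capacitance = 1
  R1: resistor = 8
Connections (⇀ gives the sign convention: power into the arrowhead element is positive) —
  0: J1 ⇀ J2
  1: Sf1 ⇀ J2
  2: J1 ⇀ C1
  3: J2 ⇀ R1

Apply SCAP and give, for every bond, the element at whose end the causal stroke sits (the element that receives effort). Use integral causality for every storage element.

β0 |J2
β1 |Sf1
β2 |J1
β3 |R1

b1 stroke→Sf1  (source Sf1 imposes f)
b2 stroke→J1  (C1 integral (e out))
b0 stroke→J2  (0-jn J1 has e-setter on 2)
b3 stroke→R1  (0-jn J2 has e-setter on 0)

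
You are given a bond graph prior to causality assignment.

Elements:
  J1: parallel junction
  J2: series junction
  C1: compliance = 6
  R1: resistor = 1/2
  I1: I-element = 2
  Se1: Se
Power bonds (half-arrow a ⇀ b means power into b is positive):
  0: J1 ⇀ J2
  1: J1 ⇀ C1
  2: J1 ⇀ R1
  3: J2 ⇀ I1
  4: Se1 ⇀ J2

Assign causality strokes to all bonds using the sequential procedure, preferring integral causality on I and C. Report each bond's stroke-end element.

#4 stroke→J2  (source Se1 imposes e)
#1 stroke→J1  (C1 outputs effort q/C1)
#0 stroke→J2  (J1: bond 1 brought effort, rest push out)
#2 stroke→R1  (J1 effort already set via bond 1)
#3 stroke→I1  (closing 1-jn rule on J2)

#0 →J2
#1 →J1
#2 →R1
#3 →I1
#4 →J2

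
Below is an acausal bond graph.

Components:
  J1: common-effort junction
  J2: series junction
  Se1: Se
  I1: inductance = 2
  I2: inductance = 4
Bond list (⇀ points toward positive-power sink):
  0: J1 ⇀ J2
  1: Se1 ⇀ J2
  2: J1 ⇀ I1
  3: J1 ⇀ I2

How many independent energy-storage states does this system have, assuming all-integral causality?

β1 →J2  (Se1 (Se) sets effort on bond)
β0 →J1  (only one flow-in slot at J2)
β2 →I1  (0-jn J1 has e-setter on 0)
β3 →I2  (J1 effort already set via bond 0)

2  (I1, I2 all integral)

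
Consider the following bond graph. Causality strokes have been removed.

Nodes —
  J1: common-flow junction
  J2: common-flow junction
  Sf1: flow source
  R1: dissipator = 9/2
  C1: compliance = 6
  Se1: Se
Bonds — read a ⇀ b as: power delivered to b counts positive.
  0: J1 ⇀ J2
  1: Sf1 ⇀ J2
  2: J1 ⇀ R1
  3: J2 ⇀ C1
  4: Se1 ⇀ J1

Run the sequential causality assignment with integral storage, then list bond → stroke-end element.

#1 stroke→Sf1  (source Sf1 imposes f)
#4 stroke→J1  (Se1: effort source, stroke at far end)
#0 stroke→J2  (J2 flow already set via bond 1)
#3 stroke→J2  (J2: bond 1 brought flow, rest push out)
#2 stroke→J1  (J1 flow already set via bond 0)

β0 stroke→J2
β1 stroke→Sf1
β2 stroke→J1
β3 stroke→J2
β4 stroke→J1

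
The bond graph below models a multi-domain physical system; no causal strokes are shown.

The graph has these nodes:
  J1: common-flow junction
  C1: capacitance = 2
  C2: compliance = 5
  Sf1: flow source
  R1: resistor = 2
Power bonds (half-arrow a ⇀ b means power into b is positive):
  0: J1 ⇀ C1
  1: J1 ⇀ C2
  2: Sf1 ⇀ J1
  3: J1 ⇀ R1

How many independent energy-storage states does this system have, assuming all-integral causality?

2  (C1, C2 all integral)

#2 |Sf1  (Sf1 fixes flow; stroke at Sf1)
#0 |J1  (J1: bond 2 brought flow, rest push out)
#1 |J1  (1-jn J1 has f-setter on 2)
#3 |J1  (1-jn J1 has f-setter on 2)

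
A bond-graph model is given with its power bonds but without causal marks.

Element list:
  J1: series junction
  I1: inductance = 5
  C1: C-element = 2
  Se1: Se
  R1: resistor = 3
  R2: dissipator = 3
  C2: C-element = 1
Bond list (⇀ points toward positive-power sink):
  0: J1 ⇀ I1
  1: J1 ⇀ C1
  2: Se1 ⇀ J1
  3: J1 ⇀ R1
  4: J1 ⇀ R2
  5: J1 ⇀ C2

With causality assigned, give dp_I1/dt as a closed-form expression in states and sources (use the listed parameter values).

dp_I1/dt = E_Se1 - 6*p_I1/5 - q_C1/2 - q_C2

β2 stroke→J1  (Se1: effort source, stroke at far end)
β0 stroke→I1  (I1 outputs flow p/I1)
β1 stroke→J1  (J1: bond 0 brought flow, rest push out)
β3 stroke→J1  (1-jn J1 has f-setter on 0)
β4 stroke→J1  (1-jn J1 has f-setter on 0)
β5 stroke→J1  (J1 flow already set via bond 0)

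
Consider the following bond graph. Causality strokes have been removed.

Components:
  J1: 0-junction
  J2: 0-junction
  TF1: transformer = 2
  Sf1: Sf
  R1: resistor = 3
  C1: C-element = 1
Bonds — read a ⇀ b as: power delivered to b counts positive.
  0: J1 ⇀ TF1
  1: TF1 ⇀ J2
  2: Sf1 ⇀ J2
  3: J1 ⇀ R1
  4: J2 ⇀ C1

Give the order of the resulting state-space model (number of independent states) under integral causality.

1  (C1 all integral)

bond 2 stroke at Sf1  (Sf1: flow source, stroke at near end)
bond 4 stroke at J2  (C1 outputs effort q/C1)
bond 1 stroke at TF1  (J2: bond 4 brought effort, rest push out)
bond 0 stroke at J1  (TF1: transformer flips bond 1)
bond 3 stroke at R1  (J1 effort already set via bond 0)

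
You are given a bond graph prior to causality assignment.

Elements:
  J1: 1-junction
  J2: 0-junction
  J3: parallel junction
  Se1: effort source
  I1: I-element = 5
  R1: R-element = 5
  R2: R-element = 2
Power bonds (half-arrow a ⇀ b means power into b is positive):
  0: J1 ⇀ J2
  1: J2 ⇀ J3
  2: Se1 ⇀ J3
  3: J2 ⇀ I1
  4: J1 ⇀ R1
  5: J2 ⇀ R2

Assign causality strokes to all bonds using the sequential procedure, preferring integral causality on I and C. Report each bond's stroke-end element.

β0 stroke at J1
β1 stroke at J2
β2 stroke at J3
β3 stroke at I1
β4 stroke at R1
β5 stroke at R2

b2 stroke at J3  (Se1 fixes effort; stroke away)
b1 stroke at J2  (0-jn J3 has e-setter on 2)
b0 stroke at J1  (common-e at J2 fixed by 1)
b3 stroke at I1  (J2 effort already set via bond 1)
b5 stroke at R2  (common-e at J2 fixed by 1)
b4 stroke at R1  (closing 1-jn rule on J1)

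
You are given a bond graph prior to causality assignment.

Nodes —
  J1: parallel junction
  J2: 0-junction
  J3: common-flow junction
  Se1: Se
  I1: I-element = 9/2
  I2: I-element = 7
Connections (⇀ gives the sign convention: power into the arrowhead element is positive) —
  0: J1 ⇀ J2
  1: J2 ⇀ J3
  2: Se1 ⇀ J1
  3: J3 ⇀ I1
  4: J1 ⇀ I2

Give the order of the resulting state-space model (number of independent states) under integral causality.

2  (I1, I2 all integral)

bond 2 stroke at J1  (source Se1 imposes e)
bond 0 stroke at J2  (common-e at J1 fixed by 2)
bond 4 stroke at I2  (J1: bond 2 brought effort, rest push out)
bond 1 stroke at J3  (0-jn J2 has e-setter on 0)
bond 3 stroke at I1  (J3 needs exactly one f-in)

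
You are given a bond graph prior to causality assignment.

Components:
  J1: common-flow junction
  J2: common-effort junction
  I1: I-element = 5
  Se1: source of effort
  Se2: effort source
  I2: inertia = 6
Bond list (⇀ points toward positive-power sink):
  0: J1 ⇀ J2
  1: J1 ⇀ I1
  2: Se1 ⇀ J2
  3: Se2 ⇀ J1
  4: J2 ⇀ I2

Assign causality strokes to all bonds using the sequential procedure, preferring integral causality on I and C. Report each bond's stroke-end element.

bond 0 |J1
bond 1 |I1
bond 2 |J2
bond 3 |J1
bond 4 |I2

#2 |J2  (Se1: effort source, stroke at far end)
#3 |J1  (Se2 (Se) sets effort on bond)
#0 |J1  (J2: bond 2 brought effort, rest push out)
#4 |I2  (J2: bond 2 brought effort, rest push out)
#1 |I1  (only one flow-in slot at J1)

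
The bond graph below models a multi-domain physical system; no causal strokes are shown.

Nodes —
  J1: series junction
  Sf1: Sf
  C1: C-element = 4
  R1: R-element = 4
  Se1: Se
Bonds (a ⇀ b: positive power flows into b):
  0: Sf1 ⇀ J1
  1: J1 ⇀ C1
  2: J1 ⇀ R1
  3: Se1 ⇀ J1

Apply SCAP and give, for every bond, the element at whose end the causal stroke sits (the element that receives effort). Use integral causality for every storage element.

b0 |Sf1
b1 |J1
b2 |J1
b3 |J1

β0 stroke→Sf1  (Sf1 (Sf) sets flow on bond)
β3 stroke→J1  (Se1: effort source, stroke at far end)
β1 stroke→J1  (J1: bond 0 brought flow, rest push out)
β2 stroke→J1  (1-jn J1 has f-setter on 0)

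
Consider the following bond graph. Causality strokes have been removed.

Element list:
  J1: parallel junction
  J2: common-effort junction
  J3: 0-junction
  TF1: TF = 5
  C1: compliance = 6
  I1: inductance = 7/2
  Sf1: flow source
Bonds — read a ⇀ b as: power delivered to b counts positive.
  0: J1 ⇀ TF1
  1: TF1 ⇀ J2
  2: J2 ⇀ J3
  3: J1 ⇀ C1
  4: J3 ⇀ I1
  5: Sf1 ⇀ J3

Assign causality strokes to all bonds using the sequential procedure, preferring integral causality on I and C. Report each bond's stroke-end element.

#0 →TF1
#1 →J2
#2 →J3
#3 →J1
#4 →I1
#5 →Sf1

β5 |Sf1  (Sf1 (Sf) sets flow on bond)
β3 |J1  (prefer integral on C1)
β0 |TF1  (common-e at J1 fixed by 3)
β1 |J2  (TF1: transformer flips bond 0)
β2 |J3  (common-e at J2 fixed by 1)
β4 |I1  (J3: bond 2 brought effort, rest push out)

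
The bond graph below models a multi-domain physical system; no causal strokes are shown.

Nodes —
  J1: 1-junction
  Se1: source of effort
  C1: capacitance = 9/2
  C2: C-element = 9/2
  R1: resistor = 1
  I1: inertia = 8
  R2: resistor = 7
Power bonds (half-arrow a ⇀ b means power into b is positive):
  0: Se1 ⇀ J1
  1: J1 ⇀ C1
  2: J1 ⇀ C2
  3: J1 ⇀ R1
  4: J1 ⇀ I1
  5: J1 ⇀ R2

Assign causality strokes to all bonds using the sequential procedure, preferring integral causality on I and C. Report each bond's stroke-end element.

#0 →J1
#1 →J1
#2 →J1
#3 →J1
#4 →I1
#5 →J1

#0 |J1  (Se1 fixes effort; stroke away)
#1 |J1  (C1: C, integral causality)
#2 |J1  (C2 integral (e out))
#4 |I1  (I1 outputs flow p/I1)
#3 |J1  (1-jn J1 has f-setter on 4)
#5 |J1  (J1 flow already set via bond 4)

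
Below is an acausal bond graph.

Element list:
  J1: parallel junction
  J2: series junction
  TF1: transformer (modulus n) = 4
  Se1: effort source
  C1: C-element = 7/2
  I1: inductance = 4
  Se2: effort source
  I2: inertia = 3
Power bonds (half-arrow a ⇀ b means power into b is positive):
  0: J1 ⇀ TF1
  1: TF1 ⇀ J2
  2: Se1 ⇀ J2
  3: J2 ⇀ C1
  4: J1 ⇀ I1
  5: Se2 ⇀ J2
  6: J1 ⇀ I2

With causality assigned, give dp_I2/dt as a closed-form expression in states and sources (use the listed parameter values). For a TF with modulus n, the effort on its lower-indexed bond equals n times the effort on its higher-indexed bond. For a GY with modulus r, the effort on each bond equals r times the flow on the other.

#2 →J2  (Se1: effort source, stroke at far end)
#5 →J2  (Se2 fixes effort; stroke away)
#3 →J2  (C1: C, integral causality)
#1 →TF1  (J2 needs exactly one f-in)
#0 →J1  (TF1: transformer flips bond 1)
#4 →I1  (common-e at J1 fixed by 0)
#6 →I2  (0-jn J1 has e-setter on 0)

dp_I2/dt = -4*E_Se1 - 4*E_Se2 + 8*q_C1/7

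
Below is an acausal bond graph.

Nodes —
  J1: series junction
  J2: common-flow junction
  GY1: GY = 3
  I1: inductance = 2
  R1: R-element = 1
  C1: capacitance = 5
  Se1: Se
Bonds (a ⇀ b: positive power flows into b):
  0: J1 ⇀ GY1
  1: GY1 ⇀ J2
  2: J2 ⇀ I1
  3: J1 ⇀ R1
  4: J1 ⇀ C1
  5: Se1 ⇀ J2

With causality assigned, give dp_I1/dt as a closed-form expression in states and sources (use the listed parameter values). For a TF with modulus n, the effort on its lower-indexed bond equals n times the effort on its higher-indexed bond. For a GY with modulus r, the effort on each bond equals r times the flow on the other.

dp_I1/dt = E_Se1 - 9*p_I1/2 - 3*q_C1/5

bond 5 →J2  (Se1 (Se) sets effort on bond)
bond 2 →I1  (prefer integral on I1)
bond 1 →J2  (common-f at J2 fixed by 2)
bond 0 →J1  (GY1: gyrator matches bond 1)
bond 4 →J1  (C1: C, integral causality)
bond 3 →R1  (J1: last free bond brings flow in)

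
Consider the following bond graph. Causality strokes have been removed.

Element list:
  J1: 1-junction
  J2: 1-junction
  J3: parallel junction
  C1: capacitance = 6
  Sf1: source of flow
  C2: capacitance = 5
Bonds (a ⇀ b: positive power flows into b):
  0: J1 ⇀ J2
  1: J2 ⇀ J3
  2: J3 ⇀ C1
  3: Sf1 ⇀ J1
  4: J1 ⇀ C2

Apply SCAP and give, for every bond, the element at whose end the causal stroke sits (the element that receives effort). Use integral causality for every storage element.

β0 →J1
β1 →J2
β2 →J3
β3 →Sf1
β4 →J1

bond 3 |Sf1  (source Sf1 imposes f)
bond 0 |J1  (common-f at J1 fixed by 3)
bond 4 |J1  (J1: bond 3 brought flow, rest push out)
bond 1 |J2  (common-f at J2 fixed by 0)
bond 2 |J3  (closing 0-jn rule on J3)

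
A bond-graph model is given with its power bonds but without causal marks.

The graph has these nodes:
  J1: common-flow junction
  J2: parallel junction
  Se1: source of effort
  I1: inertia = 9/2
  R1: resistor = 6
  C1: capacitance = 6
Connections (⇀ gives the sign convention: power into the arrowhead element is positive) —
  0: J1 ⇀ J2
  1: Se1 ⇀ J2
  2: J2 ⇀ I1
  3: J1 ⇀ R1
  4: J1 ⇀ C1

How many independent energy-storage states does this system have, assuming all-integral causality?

2  (C1, I1 all integral)

bond 1 stroke→J2  (Se1 fixes effort; stroke away)
bond 0 stroke→J1  (J2: bond 1 brought effort, rest push out)
bond 2 stroke→I1  (common-e at J2 fixed by 1)
bond 4 stroke→J1  (C1: C, integral causality)
bond 3 stroke→R1  (J1 needs exactly one f-in)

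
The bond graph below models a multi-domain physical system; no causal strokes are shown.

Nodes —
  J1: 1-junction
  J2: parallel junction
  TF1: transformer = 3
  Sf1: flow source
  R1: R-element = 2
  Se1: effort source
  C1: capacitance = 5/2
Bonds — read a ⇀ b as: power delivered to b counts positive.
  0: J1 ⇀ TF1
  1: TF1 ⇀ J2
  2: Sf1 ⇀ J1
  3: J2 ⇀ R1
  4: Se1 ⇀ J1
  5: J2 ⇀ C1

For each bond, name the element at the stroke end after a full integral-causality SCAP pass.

β2 stroke at Sf1  (Sf1 (Sf) sets flow on bond)
β4 stroke at J1  (source Se1 imposes e)
β0 stroke at J1  (1-jn J1 has f-setter on 2)
β1 stroke at TF1  (TF TF1: opposite of bond 0)
β5 stroke at J2  (C1 integral (e out))
β3 stroke at R1  (0-jn J2 has e-setter on 5)

bond 0 stroke at J1
bond 1 stroke at TF1
bond 2 stroke at Sf1
bond 3 stroke at R1
bond 4 stroke at J1
bond 5 stroke at J2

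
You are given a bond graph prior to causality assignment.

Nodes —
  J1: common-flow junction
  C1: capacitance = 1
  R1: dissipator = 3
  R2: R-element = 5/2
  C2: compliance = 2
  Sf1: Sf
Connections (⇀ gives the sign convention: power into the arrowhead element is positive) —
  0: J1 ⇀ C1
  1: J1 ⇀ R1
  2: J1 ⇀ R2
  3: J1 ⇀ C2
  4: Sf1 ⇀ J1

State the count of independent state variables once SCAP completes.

β4 stroke→Sf1  (source Sf1 imposes f)
β0 stroke→J1  (1-jn J1 has f-setter on 4)
β1 stroke→J1  (common-f at J1 fixed by 4)
β2 stroke→J1  (1-jn J1 has f-setter on 4)
β3 stroke→J1  (J1 flow already set via bond 4)

2  (C1, C2 all integral)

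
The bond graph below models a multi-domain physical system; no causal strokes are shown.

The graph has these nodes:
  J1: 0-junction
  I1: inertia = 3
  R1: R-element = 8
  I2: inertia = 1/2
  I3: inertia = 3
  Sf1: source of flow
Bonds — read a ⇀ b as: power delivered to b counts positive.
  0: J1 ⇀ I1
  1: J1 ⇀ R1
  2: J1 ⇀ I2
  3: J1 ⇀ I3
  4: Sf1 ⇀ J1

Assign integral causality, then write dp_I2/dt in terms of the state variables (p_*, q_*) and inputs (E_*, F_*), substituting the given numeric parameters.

#4 →Sf1  (Sf1 fixes flow; stroke at Sf1)
#0 →I1  (I1 outputs flow p/I1)
#2 →I2  (prefer integral on I2)
#3 →I3  (I3: I, integral causality)
#1 →J1  (J1 needs exactly one e-in)

dp_I2/dt = 8*F_Sf1 - 8*p_I1/3 - 16*p_I2 - 8*p_I3/3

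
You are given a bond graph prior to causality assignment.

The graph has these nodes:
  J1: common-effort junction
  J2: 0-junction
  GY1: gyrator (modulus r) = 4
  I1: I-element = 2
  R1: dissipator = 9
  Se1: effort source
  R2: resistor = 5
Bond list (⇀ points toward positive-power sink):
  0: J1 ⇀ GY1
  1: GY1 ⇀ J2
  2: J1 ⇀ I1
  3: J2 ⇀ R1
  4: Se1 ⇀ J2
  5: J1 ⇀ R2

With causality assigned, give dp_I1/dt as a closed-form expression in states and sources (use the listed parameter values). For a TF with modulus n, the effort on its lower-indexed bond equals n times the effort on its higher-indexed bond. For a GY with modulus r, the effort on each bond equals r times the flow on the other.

#4 |J2  (source Se1 imposes e)
#1 |GY1  (0-jn J2 has e-setter on 4)
#3 |R1  (J2 effort already set via bond 4)
#0 |GY1  (GY GY1: same side as bond 1)
#2 |I1  (I1 outputs flow p/I1)
#5 |J1  (J1: last free bond brings effort in)

dp_I1/dt = -5*E_Se1/4 - 5*p_I1/2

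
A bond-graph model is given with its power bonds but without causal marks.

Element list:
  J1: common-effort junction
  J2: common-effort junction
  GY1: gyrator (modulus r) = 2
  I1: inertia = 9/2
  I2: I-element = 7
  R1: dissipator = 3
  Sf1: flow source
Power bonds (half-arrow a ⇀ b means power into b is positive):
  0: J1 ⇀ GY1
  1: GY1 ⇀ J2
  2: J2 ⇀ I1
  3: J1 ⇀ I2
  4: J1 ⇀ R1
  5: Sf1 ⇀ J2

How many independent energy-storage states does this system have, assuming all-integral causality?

2  (I1, I2 all integral)

#5 stroke at Sf1  (Sf1 fixes flow; stroke at Sf1)
#2 stroke at I1  (I1 integral (f out))
#1 stroke at J2  (J2: last free bond brings effort in)
#0 stroke at J1  (through GY1, causality inverts; strokes same side of GY1)
#3 stroke at I2  (0-jn J1 has e-setter on 0)
#4 stroke at R1  (0-jn J1 has e-setter on 0)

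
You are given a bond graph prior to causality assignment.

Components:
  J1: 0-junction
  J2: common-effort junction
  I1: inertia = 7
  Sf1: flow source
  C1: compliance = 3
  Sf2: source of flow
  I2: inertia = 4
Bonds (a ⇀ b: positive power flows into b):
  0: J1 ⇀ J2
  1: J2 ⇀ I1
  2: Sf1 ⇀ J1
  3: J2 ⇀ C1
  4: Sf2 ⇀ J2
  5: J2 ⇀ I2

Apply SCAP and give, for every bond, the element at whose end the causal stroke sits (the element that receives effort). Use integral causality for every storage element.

b0 stroke at J1
b1 stroke at I1
b2 stroke at Sf1
b3 stroke at J2
b4 stroke at Sf2
b5 stroke at I2

bond 2 stroke at Sf1  (source Sf1 imposes f)
bond 4 stroke at Sf2  (source Sf2 imposes f)
bond 0 stroke at J1  (J1 needs exactly one e-in)
bond 1 stroke at I1  (I1: I, integral causality)
bond 3 stroke at J2  (C1: C, integral causality)
bond 5 stroke at I2  (J2: bond 3 brought effort, rest push out)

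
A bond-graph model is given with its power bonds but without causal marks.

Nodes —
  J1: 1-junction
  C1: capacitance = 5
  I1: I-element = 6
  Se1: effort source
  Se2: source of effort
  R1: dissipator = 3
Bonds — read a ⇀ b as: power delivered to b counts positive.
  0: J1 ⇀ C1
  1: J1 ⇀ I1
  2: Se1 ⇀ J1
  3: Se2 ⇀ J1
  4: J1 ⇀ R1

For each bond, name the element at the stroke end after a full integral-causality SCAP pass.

β2 stroke at J1  (Se1: effort source, stroke at far end)
β3 stroke at J1  (source Se2 imposes e)
β0 stroke at J1  (C1 integral (e out))
β1 stroke at I1  (I1: I, integral causality)
β4 stroke at J1  (1-jn J1 has f-setter on 1)

#0 |J1
#1 |I1
#2 |J1
#3 |J1
#4 |J1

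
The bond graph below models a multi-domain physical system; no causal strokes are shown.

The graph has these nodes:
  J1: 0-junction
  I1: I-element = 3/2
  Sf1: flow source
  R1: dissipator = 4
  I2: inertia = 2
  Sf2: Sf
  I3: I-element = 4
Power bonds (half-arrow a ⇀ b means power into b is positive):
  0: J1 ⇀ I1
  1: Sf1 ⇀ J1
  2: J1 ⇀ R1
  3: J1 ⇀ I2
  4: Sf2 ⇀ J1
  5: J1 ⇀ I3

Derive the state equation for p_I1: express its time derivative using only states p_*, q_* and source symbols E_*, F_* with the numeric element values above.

#1 →Sf1  (Sf1: flow source, stroke at near end)
#4 →Sf2  (Sf2 (Sf) sets flow on bond)
#0 →I1  (I1 outputs flow p/I1)
#3 →I2  (prefer integral on I2)
#5 →I3  (I3: I, integral causality)
#2 →J1  (J1 needs exactly one e-in)

dp_I1/dt = 4*F_Sf1 + 4*F_Sf2 - 8*p_I1/3 - 2*p_I2 - p_I3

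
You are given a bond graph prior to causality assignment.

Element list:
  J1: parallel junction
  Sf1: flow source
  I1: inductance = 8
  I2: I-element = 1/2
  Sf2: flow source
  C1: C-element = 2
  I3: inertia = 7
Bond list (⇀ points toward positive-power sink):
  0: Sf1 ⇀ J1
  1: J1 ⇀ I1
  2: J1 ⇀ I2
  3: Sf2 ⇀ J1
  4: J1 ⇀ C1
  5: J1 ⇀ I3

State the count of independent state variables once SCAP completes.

4  (C1, I1, I2, I3 all integral)

β0 stroke at Sf1  (Sf1 (Sf) sets flow on bond)
β3 stroke at Sf2  (Sf2: flow source, stroke at near end)
β1 stroke at I1  (I1: I, integral causality)
β2 stroke at I2  (I2 integral (f out))
β4 stroke at J1  (C1 integral (e out))
β5 stroke at I3  (J1 effort already set via bond 4)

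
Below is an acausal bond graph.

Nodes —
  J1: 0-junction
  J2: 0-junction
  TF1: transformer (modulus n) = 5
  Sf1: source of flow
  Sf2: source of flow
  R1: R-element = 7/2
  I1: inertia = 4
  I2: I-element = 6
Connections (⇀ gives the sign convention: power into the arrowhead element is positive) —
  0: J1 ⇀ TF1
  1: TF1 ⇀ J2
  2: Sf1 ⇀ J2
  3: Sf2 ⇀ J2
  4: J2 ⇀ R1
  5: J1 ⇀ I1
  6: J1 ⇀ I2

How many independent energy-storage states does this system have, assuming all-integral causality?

2  (I1, I2 all integral)

β2 →Sf1  (source Sf1 imposes f)
β3 →Sf2  (Sf2 fixes flow; stroke at Sf2)
β5 →I1  (I1 integral (f out))
β6 →I2  (I2 outputs flow p/I2)
β0 →J1  (only one effort-in slot at J1)
β1 →TF1  (TF1: transformer flips bond 0)
β4 →J2  (J2 needs exactly one e-in)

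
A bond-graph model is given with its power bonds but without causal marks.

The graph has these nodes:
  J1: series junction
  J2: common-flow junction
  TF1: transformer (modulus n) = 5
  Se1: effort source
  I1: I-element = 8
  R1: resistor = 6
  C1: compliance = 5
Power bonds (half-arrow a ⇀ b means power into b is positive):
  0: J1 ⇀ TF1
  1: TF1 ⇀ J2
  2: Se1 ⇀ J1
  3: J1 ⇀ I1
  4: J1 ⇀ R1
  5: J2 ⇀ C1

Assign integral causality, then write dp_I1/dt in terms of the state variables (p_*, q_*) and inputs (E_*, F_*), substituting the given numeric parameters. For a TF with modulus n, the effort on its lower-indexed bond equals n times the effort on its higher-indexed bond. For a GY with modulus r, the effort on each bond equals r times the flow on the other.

β2 stroke→J1  (Se1 (Se) sets effort on bond)
β3 stroke→I1  (I1 integral (f out))
β0 stroke→J1  (J1 flow already set via bond 3)
β4 stroke→J1  (1-jn J1 has f-setter on 3)
β1 stroke→TF1  (TF1 one-in-one-out from 0)
β5 stroke→J2  (common-f at J2 fixed by 1)

dp_I1/dt = E_Se1 - 3*p_I1/4 - q_C1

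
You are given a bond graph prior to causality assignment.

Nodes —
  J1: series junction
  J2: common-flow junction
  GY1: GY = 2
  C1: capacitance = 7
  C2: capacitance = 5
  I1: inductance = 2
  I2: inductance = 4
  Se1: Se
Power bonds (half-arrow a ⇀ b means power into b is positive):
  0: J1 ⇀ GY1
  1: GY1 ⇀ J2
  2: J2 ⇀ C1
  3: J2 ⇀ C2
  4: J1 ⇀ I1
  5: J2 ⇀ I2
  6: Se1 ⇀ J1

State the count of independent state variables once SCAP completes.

bond 6 stroke→J1  (Se1 fixes effort; stroke away)
bond 2 stroke→J2  (C1: C, integral causality)
bond 3 stroke→J2  (C2 outputs effort q/C2)
bond 4 stroke→I1  (prefer integral on I1)
bond 0 stroke→J1  (J1 flow already set via bond 4)
bond 1 stroke→J2  (GY1 both-in/both-out from 0)
bond 5 stroke→I2  (only one flow-in slot at J2)

4  (C1, C2, I1, I2 all integral)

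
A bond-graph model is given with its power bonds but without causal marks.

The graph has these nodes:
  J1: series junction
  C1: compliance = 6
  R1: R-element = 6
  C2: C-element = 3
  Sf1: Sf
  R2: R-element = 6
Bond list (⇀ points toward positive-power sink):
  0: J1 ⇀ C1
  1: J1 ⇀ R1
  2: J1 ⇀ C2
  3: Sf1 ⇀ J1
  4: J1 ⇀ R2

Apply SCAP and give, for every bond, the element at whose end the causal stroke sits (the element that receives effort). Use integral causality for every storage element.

bond 3 |Sf1  (Sf1: flow source, stroke at near end)
bond 0 |J1  (J1: bond 3 brought flow, rest push out)
bond 1 |J1  (J1 flow already set via bond 3)
bond 2 |J1  (J1: bond 3 brought flow, rest push out)
bond 4 |J1  (1-jn J1 has f-setter on 3)

β0 stroke→J1
β1 stroke→J1
β2 stroke→J1
β3 stroke→Sf1
β4 stroke→J1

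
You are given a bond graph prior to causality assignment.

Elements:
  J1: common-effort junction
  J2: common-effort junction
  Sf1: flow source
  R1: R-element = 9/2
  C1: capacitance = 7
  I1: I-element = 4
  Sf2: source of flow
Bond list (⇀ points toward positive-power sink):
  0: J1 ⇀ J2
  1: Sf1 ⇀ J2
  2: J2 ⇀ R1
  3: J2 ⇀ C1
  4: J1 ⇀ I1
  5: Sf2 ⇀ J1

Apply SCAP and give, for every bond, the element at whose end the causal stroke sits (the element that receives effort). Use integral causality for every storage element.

b1 stroke→Sf1  (Sf1: flow source, stroke at near end)
b5 stroke→Sf2  (source Sf2 imposes f)
b3 stroke→J2  (C1: C, integral causality)
b0 stroke→J1  (common-e at J2 fixed by 3)
b2 stroke→R1  (J2 effort already set via bond 3)
b4 stroke→I1  (common-e at J1 fixed by 0)

bond 0 →J1
bond 1 →Sf1
bond 2 →R1
bond 3 →J2
bond 4 →I1
bond 5 →Sf2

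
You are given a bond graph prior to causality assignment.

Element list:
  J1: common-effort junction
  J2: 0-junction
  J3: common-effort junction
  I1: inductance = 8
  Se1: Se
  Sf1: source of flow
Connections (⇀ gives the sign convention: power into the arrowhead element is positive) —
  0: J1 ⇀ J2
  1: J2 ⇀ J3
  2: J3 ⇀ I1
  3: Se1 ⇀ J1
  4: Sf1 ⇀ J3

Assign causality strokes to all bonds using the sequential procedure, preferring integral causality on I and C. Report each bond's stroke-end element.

b3 stroke at J1  (Se1 fixes effort; stroke away)
b4 stroke at Sf1  (source Sf1 imposes f)
b0 stroke at J2  (common-e at J1 fixed by 3)
b1 stroke at J3  (0-jn J2 has e-setter on 0)
b2 stroke at I1  (common-e at J3 fixed by 1)

#0 →J2
#1 →J3
#2 →I1
#3 →J1
#4 →Sf1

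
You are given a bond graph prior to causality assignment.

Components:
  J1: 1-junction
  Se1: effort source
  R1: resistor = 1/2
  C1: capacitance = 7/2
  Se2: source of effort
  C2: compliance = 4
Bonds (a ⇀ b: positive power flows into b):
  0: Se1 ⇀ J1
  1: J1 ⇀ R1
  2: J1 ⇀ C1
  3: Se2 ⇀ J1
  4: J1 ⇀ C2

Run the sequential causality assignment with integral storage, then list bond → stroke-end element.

#0 stroke at J1
#1 stroke at R1
#2 stroke at J1
#3 stroke at J1
#4 stroke at J1

β0 stroke at J1  (Se1 (Se) sets effort on bond)
β3 stroke at J1  (Se2 fixes effort; stroke away)
β2 stroke at J1  (C1: C, integral causality)
β4 stroke at J1  (C2 outputs effort q/C2)
β1 stroke at R1  (closing 1-jn rule on J1)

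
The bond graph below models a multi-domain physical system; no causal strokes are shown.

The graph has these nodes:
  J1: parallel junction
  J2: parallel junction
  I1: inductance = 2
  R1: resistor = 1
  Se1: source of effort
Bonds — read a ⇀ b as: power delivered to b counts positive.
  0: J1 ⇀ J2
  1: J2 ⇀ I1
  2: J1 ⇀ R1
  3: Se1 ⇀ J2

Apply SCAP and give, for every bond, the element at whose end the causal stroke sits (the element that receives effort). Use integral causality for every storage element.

#3 stroke at J2  (Se1: effort source, stroke at far end)
#0 stroke at J1  (common-e at J2 fixed by 3)
#1 stroke at I1  (0-jn J2 has e-setter on 3)
#2 stroke at R1  (common-e at J1 fixed by 0)

#0 |J1
#1 |I1
#2 |R1
#3 |J2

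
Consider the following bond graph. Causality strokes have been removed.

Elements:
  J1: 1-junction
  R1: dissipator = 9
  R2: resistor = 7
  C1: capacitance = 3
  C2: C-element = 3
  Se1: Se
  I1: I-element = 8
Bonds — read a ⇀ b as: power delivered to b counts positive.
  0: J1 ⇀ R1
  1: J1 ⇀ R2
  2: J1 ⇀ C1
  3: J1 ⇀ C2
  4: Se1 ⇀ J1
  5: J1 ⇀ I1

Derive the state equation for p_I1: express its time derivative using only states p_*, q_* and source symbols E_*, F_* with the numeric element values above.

#4 →J1  (Se1: effort source, stroke at far end)
#2 →J1  (C1 outputs effort q/C1)
#3 →J1  (C2 integral (e out))
#5 →I1  (prefer integral on I1)
#0 →J1  (1-jn J1 has f-setter on 5)
#1 →J1  (J1: bond 5 brought flow, rest push out)

dp_I1/dt = E_Se1 - 2*p_I1 - q_C1/3 - q_C2/3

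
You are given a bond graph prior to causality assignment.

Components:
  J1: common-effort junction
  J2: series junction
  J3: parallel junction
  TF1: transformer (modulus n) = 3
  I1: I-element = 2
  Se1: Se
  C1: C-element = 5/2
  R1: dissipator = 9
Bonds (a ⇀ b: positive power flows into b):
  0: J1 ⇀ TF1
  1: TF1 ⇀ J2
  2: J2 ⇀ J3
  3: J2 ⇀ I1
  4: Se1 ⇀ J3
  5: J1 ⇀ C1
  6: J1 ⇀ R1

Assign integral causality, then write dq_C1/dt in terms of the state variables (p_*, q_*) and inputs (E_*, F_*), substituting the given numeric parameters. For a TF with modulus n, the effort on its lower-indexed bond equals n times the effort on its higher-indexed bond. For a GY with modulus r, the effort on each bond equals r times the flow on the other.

dq_C1/dt = -p_I1/6 - 2*q_C1/45

b4 stroke at J3  (Se1 (Se) sets effort on bond)
b2 stroke at J2  (0-jn J3 has e-setter on 4)
b3 stroke at I1  (I1: I, integral causality)
b1 stroke at J2  (1-jn J2 has f-setter on 3)
b0 stroke at TF1  (TF1 one-in-one-out from 1)
b5 stroke at J1  (C1 outputs effort q/C1)
b6 stroke at R1  (J1: bond 5 brought effort, rest push out)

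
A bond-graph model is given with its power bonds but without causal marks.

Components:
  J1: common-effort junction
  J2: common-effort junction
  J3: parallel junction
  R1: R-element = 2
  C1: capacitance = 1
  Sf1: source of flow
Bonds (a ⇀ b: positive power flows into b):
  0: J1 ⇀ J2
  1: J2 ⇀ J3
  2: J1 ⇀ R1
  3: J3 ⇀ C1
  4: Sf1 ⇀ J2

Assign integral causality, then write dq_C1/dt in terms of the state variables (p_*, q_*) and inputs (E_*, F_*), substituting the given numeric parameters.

b4 →Sf1  (source Sf1 imposes f)
b3 →J3  (C1: C, integral causality)
b1 →J2  (J3: bond 3 brought effort, rest push out)
b0 →J1  (J2: bond 1 brought effort, rest push out)
b2 →R1  (J1: bond 0 brought effort, rest push out)

dq_C1/dt = F_Sf1 - q_C1/2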